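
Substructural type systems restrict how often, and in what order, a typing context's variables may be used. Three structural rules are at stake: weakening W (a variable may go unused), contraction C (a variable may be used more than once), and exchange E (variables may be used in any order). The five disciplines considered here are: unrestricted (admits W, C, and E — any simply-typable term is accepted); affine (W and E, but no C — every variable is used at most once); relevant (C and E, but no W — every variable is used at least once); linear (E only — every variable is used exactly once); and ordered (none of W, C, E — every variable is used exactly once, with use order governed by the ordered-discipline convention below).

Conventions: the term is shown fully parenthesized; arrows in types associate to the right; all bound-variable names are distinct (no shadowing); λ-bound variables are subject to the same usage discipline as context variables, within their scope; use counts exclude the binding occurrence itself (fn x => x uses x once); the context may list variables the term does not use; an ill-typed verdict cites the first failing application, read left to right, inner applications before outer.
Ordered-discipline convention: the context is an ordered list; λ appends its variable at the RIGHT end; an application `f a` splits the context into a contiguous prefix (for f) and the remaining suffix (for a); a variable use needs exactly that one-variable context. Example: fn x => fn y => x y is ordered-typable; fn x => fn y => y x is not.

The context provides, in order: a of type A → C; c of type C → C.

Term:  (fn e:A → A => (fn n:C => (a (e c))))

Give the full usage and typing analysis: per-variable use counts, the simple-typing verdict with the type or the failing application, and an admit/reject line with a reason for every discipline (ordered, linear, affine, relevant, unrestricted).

counts: a: 1, c: 1, e (λ-bound): 1, n (λ-bound): 0
use order (left to right): a, e, c
typing: ill-typed: an argument C → C mismatches the expected A
ordered ✗ (the type mismatch rejects it)
linear ✗ (not simply typable)
affine ✗ (fails simple typing)
relevant ✗ (a type mismatch blocks all five)
unrestricted ✗ (the type mismatch rejects it)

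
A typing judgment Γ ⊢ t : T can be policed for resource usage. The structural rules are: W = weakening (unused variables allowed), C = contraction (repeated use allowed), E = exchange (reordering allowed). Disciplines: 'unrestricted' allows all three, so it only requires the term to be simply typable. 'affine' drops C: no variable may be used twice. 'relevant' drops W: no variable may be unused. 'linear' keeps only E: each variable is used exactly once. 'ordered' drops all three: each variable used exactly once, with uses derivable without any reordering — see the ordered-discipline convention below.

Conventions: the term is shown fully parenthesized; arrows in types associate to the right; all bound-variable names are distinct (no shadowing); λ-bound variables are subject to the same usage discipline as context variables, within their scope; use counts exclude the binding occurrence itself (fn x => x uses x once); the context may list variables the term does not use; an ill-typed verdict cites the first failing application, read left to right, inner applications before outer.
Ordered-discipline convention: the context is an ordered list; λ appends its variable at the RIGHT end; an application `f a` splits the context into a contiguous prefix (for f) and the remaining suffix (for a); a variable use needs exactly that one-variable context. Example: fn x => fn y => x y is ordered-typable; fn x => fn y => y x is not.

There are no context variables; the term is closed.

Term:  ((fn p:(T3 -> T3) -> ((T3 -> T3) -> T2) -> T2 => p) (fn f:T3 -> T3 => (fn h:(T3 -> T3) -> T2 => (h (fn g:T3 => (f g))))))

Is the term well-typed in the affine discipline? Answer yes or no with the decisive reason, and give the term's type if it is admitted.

yes — none of p, f, h, g used more than once; term : (T3 -> T3) -> ((T3 -> T3) -> T2) -> T2
use counts: p (λ-bound) ×1; f (λ-bound) ×1; h (λ-bound) ×1; g (λ-bound) ×1
order of uses: p, h, f, g
typing: the term checks, with type (T3 -> T3) -> ((T3 -> T3) -> T2) -> T2
per-discipline verdicts: ordered ✗, linear ✓, affine ✓, relevant ✓, unrestricted ✓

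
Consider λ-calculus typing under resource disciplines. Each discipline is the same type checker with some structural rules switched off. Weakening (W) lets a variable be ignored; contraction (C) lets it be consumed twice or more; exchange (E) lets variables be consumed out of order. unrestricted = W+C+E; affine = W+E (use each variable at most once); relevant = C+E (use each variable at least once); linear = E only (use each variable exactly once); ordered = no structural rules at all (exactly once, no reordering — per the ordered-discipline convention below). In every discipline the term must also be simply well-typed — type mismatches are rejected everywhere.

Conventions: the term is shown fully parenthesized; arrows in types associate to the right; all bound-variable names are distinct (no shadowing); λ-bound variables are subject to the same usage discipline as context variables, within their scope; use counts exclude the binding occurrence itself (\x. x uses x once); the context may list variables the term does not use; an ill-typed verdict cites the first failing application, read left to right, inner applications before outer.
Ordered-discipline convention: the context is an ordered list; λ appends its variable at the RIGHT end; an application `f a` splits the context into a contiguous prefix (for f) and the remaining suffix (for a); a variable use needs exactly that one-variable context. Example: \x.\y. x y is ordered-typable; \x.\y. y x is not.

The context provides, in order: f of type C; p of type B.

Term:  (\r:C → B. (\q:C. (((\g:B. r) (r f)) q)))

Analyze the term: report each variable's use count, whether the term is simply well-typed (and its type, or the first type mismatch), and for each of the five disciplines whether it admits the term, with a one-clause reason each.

usage: f: 1, p: 0, r (λ-bound): 2, q (λ-bound): 1, g (λ-bound): 0
uses in reading order: r, r, f, q
typing: ✓ — (C → B) → C → B
ordered: ✗ — needs contraction — r ×2; unused: p, g — weakening required
linear: ✗ — needs contraction — r ×2; unused: p, g — weakening required
affine: ✗ — needs contraction — r ×2
relevant: ✗ — unused: p, g — weakening required
unrestricted: ✓ — simply typable at (C → B) → C → B; W, C, E all held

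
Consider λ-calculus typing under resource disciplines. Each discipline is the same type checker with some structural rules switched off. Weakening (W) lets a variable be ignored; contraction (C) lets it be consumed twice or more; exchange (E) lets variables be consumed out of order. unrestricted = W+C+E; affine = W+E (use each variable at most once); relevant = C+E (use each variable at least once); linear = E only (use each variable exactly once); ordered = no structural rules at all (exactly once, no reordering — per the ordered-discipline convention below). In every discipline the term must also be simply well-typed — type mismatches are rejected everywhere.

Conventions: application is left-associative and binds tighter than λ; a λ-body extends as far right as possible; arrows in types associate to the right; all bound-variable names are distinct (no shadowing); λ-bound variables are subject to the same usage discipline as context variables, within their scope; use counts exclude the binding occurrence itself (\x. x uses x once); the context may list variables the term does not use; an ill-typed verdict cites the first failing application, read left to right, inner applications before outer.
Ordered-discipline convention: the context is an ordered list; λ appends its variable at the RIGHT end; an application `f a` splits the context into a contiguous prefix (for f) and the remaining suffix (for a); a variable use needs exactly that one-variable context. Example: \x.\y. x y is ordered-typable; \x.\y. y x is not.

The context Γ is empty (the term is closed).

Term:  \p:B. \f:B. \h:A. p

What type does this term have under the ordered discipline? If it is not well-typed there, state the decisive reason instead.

not well-typed under ordered — unused: f, h — weakening required
variable uses: p (bound): 1; f (bound): 0; h (bound): 0
order of uses: p
typing: ✓ — B → B → A → B
all disciplines: ordered ✗; linear ✗; affine ✓; relevant ✗; unrestricted ✓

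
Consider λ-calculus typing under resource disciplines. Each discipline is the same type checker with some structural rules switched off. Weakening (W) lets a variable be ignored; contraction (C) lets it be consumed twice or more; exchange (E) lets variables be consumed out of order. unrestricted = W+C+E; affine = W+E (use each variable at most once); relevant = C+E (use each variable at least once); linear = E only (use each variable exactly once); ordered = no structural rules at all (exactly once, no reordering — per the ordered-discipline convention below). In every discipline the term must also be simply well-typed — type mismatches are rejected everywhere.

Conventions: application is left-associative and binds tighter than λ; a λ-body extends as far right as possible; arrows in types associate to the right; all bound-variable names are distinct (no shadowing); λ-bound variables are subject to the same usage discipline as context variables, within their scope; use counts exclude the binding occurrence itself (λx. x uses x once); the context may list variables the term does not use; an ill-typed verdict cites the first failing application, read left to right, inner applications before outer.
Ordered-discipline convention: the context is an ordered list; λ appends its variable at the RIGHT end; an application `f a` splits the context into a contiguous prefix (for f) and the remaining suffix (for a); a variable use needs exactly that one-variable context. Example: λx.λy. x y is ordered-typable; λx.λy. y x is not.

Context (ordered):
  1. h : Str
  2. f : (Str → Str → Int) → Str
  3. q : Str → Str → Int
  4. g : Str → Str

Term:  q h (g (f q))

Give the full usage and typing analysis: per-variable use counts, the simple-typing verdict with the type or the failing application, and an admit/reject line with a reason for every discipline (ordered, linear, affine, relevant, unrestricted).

use counts: h ×1, f ×1, q ×2, g ×1
left-to-right use order: q, h, g, f, q
typing: well-typed — term : Int
ordered: ✗, repeated use of q ×2
linear: ✗, repeated use of q ×2
affine: ✗, repeated use of q ×2
relevant: ✓, h, f, q, g: all used, weakening unneeded
unrestricted: ✓, simply typable at Int; W, C, E all held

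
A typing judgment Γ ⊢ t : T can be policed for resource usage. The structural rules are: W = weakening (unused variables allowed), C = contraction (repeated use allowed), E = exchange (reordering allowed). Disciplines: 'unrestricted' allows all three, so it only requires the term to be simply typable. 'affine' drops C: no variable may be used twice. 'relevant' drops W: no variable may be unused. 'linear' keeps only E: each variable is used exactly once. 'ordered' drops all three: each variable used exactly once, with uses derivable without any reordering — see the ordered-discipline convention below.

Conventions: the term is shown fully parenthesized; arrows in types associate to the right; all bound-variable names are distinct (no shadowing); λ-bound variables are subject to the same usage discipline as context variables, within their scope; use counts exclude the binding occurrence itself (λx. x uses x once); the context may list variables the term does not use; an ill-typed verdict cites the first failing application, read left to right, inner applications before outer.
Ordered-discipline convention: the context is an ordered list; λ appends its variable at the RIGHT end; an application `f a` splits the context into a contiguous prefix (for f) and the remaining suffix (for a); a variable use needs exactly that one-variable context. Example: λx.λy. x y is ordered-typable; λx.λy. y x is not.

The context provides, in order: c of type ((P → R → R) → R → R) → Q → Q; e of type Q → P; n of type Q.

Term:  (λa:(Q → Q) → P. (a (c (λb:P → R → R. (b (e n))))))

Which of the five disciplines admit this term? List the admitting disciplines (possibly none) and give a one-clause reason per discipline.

admitting disciplines: linear, affine, relevant, unrestricted
usage: c: 1×; e: 1×; n: 1×; a [bound]: 1×; b [bound]: 1×
order of uses: a, c, b, e, n
typing: well-typed at ((Q → Q) → P) → P
ordered ✗ (no contiguous prefix/suffix split fits a, c, b, e, n)
linear ✓ (c, e, n, a, b: one use apiece)
affine ✓ (at most one use each (c, e, n, a, b))
relevant ✓ (none of c, e, n, a, b goes unused)
unrestricted ✓ (simply typable at ((Q → Q) → P) → P; W, C, E all held)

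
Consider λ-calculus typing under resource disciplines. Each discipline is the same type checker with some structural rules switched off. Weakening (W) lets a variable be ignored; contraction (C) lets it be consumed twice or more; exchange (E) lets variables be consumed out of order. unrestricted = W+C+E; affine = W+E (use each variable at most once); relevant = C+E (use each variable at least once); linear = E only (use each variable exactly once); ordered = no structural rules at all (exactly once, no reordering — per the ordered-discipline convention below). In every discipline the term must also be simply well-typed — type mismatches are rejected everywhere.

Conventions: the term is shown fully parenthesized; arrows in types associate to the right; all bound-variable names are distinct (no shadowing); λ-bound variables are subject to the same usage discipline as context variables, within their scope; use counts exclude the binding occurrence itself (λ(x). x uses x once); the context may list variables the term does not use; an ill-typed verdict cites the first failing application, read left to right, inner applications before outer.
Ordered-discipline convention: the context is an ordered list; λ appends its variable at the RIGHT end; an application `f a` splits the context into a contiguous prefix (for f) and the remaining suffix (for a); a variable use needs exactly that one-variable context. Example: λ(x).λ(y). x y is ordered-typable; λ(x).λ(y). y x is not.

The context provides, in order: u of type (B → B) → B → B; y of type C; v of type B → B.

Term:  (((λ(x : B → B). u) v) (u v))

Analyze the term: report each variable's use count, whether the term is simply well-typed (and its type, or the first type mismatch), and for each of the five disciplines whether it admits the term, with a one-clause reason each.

use counts: u=2, y=0, v=2, x (bound)=0
order of uses: u, v, u, v
typing: well-typed — term : B → B
ordered: ✗ — u ×2, v ×2 used more than once (contraction); unused: y, x — weakening required
linear: ✗ — u ×2, v ×2 used more than once (contraction); unused: y, x — weakening required
affine: ✗ — u ×2, v ×2 used more than once (contraction)
relevant: ✗ — unused: y, x — weakening required
unrestricted: ✓ — simply typable at B → B; W, C, E all held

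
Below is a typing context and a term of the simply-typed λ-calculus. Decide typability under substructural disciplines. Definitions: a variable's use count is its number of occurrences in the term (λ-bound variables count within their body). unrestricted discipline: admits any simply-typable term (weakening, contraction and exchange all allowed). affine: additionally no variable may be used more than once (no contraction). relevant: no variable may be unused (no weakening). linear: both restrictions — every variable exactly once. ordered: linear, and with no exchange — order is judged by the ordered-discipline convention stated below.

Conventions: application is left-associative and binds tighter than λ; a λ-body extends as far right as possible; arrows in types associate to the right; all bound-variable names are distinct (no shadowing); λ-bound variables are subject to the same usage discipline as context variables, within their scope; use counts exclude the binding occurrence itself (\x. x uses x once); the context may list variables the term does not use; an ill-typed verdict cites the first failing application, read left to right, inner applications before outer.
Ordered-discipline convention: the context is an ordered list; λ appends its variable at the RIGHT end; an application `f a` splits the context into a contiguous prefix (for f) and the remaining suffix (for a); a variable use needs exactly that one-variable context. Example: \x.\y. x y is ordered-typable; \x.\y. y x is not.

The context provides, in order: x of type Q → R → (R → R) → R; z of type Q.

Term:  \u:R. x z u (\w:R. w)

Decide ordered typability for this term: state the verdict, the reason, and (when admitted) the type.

yes — x, z, u, w: once each, no exchange needed; term : R → R
counts: x=1; z=1; u (λ-bound)=1; w (λ-bound)=1
use order (left to right): x, z, u, w
typing: well-typed at R → R
all disciplines: ordered ✓ | linear ✓ | affine ✓ | relevant ✓ | unrestricted ✓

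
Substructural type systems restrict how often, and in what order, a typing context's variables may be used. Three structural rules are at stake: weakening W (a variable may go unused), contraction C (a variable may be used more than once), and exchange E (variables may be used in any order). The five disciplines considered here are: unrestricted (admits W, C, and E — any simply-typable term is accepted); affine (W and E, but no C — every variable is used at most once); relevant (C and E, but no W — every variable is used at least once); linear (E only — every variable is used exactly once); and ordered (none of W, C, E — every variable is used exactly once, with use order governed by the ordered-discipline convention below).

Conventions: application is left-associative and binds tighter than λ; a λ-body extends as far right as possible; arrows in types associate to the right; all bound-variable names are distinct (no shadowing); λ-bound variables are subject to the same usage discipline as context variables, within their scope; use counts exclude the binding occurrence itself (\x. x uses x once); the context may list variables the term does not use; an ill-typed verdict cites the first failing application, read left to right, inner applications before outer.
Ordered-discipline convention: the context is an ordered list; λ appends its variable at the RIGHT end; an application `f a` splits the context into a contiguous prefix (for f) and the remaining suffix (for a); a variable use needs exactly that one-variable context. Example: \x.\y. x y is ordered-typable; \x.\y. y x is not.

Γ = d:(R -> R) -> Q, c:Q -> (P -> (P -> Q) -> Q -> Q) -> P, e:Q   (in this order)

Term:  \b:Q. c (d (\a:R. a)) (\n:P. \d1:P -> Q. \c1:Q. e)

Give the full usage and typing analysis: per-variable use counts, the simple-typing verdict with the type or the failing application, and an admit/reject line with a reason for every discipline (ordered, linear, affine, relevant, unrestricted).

use counts: d=1, c=1, e=1, b (λ-bound)=0, a (λ-bound)=1, n (λ-bound)=0, d1 (λ-bound)=0, c1 (λ-bound)=0
uses in reading order: c, d, a, e
typing: well-typed — term : Q -> P
ordered ✗ (b, n, d1, c1 never used (weakening))
linear ✗ (b, n, d1, c1 never used (weakening))
affine ✓ (no duplicate uses among d, c, e, b, a, n, d1, c1)
relevant ✗ (b, n, d1, c1 never used (weakening))
unrestricted ✓ (typability at Q -> P is all that's needed)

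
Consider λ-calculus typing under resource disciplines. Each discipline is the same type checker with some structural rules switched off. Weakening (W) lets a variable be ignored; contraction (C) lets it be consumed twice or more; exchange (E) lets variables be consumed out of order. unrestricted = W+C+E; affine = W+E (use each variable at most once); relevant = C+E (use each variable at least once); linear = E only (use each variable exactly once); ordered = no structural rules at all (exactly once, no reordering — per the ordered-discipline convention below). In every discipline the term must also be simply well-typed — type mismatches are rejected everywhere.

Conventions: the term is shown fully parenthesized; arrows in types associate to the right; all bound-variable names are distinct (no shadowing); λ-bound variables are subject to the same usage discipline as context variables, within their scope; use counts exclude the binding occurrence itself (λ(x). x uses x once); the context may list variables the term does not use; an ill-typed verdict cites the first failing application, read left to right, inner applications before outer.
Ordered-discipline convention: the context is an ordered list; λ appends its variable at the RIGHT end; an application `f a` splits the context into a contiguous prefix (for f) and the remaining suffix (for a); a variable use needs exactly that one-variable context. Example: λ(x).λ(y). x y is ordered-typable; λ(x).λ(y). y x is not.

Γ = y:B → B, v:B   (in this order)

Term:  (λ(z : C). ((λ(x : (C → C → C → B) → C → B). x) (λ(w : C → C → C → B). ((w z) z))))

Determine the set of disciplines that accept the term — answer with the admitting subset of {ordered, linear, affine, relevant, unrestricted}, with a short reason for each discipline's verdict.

accepted by: unrestricted
variable uses: y ×0; v ×0; z [bound] ×2; x [bound] ×1; w [bound] ×1
order of uses: x, w, z, z
typing: well-typed at C → (C → C → C → B) → C → B
ordered: ✗ — z ×2 used more than once (contraction); unused: y, v — weakening required
linear: ✗ — z ×2 used more than once (contraction); unused: y, v — weakening required
affine: ✗ — z ×2 used more than once (contraction)
relevant: ✗ — unused: y, v — weakening required
unrestricted: ✓ — well-typed at C → (C → C → C → B) → C → B; no restrictions here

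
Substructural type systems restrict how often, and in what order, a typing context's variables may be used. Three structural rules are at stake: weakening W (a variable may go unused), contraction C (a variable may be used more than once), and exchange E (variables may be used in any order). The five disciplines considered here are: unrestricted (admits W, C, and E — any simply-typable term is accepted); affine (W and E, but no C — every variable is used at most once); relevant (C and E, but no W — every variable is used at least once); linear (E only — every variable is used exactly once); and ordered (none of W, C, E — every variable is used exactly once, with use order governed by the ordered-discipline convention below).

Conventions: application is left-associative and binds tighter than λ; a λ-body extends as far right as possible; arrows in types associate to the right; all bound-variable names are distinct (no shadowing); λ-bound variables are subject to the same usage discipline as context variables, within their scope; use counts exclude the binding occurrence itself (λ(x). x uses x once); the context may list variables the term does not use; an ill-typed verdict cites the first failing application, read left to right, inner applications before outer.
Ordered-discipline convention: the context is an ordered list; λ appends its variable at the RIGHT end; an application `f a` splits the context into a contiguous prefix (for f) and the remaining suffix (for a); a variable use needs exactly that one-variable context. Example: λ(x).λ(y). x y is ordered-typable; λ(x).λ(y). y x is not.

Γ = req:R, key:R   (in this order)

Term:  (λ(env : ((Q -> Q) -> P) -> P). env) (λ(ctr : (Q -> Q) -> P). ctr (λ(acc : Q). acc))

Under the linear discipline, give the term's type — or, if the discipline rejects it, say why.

not well-typed under linear — req, key left unused
variable uses: req ×0; key ×0; env [bound] ×1; ctr [bound] ×1; acc [bound] ×1
order of uses: env, ctr, acc
typing: ✓ — ((Q -> Q) -> P) -> P
all disciplines: ordered ✗, linear ✗, affine ✓, relevant ✗, unrestricted ✓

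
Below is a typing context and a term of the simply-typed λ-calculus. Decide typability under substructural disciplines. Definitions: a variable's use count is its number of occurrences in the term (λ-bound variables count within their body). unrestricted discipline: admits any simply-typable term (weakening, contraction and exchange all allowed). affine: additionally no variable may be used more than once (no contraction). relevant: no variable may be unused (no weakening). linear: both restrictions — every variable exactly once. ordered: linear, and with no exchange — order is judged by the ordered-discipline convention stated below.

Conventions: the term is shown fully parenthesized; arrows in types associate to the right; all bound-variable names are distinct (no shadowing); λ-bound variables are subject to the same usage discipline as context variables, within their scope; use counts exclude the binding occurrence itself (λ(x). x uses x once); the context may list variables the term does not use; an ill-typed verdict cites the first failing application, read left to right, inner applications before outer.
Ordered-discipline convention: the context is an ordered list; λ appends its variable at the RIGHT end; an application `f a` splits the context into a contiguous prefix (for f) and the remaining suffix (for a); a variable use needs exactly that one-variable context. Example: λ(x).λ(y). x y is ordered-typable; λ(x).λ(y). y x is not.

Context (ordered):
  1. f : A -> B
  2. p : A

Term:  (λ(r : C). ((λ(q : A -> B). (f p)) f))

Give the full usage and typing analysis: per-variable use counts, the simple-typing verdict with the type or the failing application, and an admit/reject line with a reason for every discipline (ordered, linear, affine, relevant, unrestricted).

variable uses: f: 2×; p: 1×; r (bound): 0×; q (bound): 0×
left-to-right use order: f, p, f
typing: ✓ — C -> B
ordered ✗ (needs contraction — f ×2; unused: r, q — weakening required)
linear ✗ (needs contraction — f ×2; unused: r, q — weakening required)
affine ✗ (needs contraction — f ×2)
relevant ✗ (unused: r, q — weakening required)
unrestricted ✓ (type-checks (C -> B) and nothing is barred)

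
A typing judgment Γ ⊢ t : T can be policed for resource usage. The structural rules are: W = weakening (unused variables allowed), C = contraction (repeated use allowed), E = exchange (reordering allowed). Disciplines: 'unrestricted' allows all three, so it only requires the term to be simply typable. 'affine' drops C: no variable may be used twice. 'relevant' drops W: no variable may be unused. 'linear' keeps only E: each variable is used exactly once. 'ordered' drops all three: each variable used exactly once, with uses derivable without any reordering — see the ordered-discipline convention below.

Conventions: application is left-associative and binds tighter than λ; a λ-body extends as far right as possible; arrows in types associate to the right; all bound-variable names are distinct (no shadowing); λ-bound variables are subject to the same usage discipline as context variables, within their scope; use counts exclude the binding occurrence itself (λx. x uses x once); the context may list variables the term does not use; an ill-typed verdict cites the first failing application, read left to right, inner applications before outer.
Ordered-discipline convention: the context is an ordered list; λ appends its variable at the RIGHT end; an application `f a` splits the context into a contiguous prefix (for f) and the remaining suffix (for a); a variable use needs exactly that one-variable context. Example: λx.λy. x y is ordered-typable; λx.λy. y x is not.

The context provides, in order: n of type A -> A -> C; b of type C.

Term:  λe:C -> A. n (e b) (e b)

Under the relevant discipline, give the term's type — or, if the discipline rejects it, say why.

term : (C -> A) -> C
counts: n ×1, b ×2, e [bound] ×2
order of uses: n, e, b, e, b
typing: well-typed — term : (C -> A) -> C
summary: ordered ✗ · linear ✗ · affine ✗ · relevant ✓ · unrestricted ✓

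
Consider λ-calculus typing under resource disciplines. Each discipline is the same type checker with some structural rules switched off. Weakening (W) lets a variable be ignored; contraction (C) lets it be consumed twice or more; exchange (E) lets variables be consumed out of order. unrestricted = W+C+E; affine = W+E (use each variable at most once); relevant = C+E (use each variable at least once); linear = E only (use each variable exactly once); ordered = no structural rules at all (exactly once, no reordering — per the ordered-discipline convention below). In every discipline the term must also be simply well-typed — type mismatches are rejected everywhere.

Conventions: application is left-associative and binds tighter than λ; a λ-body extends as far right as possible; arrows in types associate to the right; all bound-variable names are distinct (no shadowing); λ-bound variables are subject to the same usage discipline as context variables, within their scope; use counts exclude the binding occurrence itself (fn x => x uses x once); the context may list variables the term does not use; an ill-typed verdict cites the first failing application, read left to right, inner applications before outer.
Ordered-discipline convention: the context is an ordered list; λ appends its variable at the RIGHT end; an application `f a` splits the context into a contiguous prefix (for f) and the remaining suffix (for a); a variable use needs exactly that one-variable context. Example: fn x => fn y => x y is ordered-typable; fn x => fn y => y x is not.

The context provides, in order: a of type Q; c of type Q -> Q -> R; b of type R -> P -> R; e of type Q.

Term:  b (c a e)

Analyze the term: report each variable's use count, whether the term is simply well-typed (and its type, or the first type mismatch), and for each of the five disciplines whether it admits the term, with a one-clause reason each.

counts: a: 1, c: 1, b: 1, e: 1
left-to-right use order: b, c, a, e
typing: well-typed at P -> R
ordered: ✗, needs exchange: uses follow b, c, a, e
linear: ✓, exactly-once usage across a, c, b, e
affine: ✓, no duplicate uses among a, c, b, e
relevant: ✓, none of a, c, b, e goes unused
unrestricted: ✓, simply typable at P -> R; W, C, E all held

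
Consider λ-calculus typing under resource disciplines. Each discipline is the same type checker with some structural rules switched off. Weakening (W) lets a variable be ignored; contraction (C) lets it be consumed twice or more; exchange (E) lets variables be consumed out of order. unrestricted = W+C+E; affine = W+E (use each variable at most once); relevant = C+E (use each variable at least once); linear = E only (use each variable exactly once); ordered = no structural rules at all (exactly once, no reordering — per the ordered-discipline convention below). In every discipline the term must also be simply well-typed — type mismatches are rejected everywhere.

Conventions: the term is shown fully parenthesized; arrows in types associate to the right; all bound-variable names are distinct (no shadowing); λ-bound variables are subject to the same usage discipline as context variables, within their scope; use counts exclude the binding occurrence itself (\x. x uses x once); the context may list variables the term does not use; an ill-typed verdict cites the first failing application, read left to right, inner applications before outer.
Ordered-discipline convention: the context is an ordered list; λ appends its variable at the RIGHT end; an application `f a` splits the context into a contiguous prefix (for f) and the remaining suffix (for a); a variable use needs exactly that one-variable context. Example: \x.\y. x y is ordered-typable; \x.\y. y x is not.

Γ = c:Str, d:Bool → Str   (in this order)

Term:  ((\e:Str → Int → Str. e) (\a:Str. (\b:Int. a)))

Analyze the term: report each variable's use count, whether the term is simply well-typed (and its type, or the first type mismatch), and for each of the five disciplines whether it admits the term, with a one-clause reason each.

counts: c: 0×; d: 0×; e (bound): 1×; a (bound): 1×; b (bound): 0×
use order (left to right): e, a
typing: well-typed — term : Str → Int → Str
ordered: ✗, c, d, b left unused
linear: ✗, c, d, b left unused
affine: ✓, no duplicate uses among c, d, e, a, b
relevant: ✗, c, d, b left unused
unrestricted: ✓, type-checks (Str → Int → Str) and nothing is barred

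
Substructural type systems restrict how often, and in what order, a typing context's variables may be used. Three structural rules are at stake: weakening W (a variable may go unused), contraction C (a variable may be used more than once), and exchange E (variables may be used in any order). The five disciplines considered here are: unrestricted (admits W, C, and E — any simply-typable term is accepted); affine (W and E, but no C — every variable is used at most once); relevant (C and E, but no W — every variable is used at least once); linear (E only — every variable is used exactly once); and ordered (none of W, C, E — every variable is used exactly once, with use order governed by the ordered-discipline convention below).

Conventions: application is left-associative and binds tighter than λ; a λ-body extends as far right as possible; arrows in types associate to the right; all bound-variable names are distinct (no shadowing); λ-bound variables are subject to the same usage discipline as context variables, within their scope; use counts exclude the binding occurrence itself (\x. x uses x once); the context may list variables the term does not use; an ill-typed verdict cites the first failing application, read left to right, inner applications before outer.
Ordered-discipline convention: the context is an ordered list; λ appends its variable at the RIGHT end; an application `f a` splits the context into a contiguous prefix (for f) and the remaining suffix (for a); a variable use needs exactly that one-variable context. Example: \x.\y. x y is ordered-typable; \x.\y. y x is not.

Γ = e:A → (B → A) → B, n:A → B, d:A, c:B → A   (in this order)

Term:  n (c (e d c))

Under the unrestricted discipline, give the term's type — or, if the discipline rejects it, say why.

term : B
counts: e ×1, n ×1, d ×1, c ×2
uses in reading order: n, c, e, d, c
typing: ✓ — B
all disciplines: ordered ✗; linear ✗; affine ✗; relevant ✓; unrestricted ✓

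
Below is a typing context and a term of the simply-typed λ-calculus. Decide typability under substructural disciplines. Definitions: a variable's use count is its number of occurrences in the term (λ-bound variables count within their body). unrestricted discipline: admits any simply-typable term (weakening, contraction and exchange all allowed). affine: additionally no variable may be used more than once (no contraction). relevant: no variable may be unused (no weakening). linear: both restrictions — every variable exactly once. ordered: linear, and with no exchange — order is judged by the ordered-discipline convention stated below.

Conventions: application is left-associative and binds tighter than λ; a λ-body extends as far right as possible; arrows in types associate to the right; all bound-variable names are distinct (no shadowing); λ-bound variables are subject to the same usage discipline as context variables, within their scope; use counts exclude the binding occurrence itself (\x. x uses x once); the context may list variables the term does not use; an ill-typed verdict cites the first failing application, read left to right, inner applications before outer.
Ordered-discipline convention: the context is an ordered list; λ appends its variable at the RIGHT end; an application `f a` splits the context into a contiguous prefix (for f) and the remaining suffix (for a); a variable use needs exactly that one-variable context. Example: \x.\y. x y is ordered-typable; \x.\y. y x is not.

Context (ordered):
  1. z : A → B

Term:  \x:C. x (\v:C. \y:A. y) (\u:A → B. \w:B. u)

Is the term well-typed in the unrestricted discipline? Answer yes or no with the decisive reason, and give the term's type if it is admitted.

no — fails simple typing
usage: z ×0; x (λ-bound) ×1; v (λ-bound) ×0; y (λ-bound) ×1; u (λ-bound) ×1; w (λ-bound) ×0
order of uses: x, y, u
typing: ill-typed: non-function type C applied to an argument
across the five disciplines: ordered ✗ | linear ✗ | affine ✗ | relevant ✗ | unrestricted ✗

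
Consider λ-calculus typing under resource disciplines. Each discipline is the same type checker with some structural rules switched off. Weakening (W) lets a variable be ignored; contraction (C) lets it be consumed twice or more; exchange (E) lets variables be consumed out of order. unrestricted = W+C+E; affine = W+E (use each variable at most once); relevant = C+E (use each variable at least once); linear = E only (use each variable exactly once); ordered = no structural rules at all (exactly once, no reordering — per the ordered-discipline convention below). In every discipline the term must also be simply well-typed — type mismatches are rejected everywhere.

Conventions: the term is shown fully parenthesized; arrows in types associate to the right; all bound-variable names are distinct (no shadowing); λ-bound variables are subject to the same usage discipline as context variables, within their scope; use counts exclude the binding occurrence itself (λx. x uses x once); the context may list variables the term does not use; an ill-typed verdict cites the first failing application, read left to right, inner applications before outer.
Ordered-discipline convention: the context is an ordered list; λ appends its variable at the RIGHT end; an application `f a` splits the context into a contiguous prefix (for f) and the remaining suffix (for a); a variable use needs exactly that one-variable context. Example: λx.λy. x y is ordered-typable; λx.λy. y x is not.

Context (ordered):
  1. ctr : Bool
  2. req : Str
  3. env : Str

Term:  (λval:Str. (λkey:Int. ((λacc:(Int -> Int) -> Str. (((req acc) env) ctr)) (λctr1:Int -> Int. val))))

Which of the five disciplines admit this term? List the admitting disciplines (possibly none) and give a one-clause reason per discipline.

admitted by: none
use counts: ctr ×1, req ×1, env ×1, val (bound) ×1, key (bound) ×0, acc (bound) ×1, ctr1 (bound) ×0
order of uses: req, acc, env, ctr, val
typing: ill-typed: non-arrow in function slot: Str
ordered ✗ (not simply typable)
linear ✗ (fails simple typing)
affine ✗ (a type mismatch blocks all five)
relevant ✗ (the type mismatch rejects it)
unrestricted ✗ (not simply typable)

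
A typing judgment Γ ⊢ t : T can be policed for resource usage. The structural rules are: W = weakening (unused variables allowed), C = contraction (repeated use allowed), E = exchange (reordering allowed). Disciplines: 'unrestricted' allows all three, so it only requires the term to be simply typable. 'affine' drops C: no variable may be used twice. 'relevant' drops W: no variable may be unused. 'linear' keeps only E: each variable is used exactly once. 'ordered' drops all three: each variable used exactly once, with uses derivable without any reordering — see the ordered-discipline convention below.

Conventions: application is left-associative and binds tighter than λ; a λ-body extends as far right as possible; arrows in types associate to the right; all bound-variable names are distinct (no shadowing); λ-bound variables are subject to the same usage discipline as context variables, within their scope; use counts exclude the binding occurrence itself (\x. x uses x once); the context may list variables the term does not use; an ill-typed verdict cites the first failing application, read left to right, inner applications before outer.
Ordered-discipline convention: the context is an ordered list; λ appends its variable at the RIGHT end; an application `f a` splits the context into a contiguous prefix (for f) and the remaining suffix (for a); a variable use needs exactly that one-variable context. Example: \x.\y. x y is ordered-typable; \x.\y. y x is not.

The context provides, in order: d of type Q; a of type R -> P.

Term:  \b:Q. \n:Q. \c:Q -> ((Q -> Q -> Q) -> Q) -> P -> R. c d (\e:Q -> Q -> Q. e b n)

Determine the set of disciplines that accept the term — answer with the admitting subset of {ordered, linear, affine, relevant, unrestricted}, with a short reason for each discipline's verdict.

admitting disciplines: affine, unrestricted
counts: d: 1; a: 0; b (λ-bound): 1; n (λ-bound): 1; c (λ-bound): 1; e (λ-bound): 1
left-to-right use order: c, d, e, b, n
typing: well-typed at Q -> Q -> (Q -> ((Q -> Q -> Q) -> Q) -> P -> R) -> P -> R
ordered ✗ (unused: a — weakening required)
linear ✗ (unused: a — weakening required)
affine ✓ (no duplicate uses among d, a, b, n, c, e)
relevant ✗ (unused: a — weakening required)
unrestricted ✓ (well-typed at Q -> Q -> (Q -> ((Q -> Q -> Q) -> Q) -> P -> R) -> P -> R; no restrictions here)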